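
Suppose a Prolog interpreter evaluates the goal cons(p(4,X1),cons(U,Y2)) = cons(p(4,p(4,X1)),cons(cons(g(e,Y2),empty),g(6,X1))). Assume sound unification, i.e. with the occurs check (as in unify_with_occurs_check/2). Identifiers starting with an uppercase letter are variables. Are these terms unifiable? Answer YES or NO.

Decompose cons/2: p(4,X1) = p(4,p(4,X1)),  cons(U,Y2) = cons(cons(g(e,Y2),empty),g(6,X1)).
Decompose p/2: 4 = 4,  X1 = p(4,X1).
Delete trivial equation 4 = 4.
Occurs check fails: X1 occurs in p(4,X1); the equation X1 = p(4,X1) has no finite solution.

NO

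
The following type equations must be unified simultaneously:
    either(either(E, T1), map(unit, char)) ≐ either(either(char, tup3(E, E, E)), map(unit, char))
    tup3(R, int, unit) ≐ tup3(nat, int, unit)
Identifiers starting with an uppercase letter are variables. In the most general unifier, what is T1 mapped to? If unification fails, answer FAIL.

tup3(char, char, char)

Decompose either/2: either(E, T1) ≐ either(char, tup3(E, E, E)),  map(unit, char) ≐ map(unit, char).
Decompose either/2: E ≐ char,  T1 ≐ tup3(E, E, E).
Bind E := char; substituting into the one remaining equation that mentions E gives: T1 ≐ tup3(char, char, char).
Bind T1 := tup3(char, char, char); no other remaining equation mentions T1.
Delete trivial equation map(unit, char) ≐ map(unit, char).
Decompose tup3/3: R ≐ nat,  int ≐ int,  unit ≐ unit.
Bind R := nat; no other remaining equation mentions R.
Delete trivial equation int ≐ int.
Delete trivial equation unit ≐ unit.
MGU = { E -> char, T1 -> tup3(char, char, char), R -> nat }, so T1 -> tup3(char, char, char).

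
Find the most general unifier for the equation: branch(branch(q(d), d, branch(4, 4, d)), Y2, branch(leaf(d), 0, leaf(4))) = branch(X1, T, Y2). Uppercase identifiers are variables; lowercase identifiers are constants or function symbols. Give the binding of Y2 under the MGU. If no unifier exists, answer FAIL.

branch(leaf(d), 0, leaf(4))

Decompose branch/3: branch(q(d), d, branch(4, 4, d)) = X1,  Y2 = T,  branch(leaf(d), 0, leaf(4)) = Y2.
Bind X1 := branch(q(d), d, branch(4, 4, d)); no other remaining equation mentions X1.
Bind Y2 := T; substituting into the remaining equation gives: branch(leaf(d), 0, leaf(4)) = T.
Bind T := branch(leaf(d), 0, leaf(4)). Substituting into the earlier binding gives Y2 := branch(leaf(d), 0, leaf(4)).
MGU = { X1 ↦ branch(q(d), d, branch(4, 4, d)), Y2 ↦ branch(leaf(d), 0, leaf(4)), T ↦ branch(leaf(d), 0, leaf(4)) }, so Y2 ↦ branch(leaf(d), 0, leaf(4)).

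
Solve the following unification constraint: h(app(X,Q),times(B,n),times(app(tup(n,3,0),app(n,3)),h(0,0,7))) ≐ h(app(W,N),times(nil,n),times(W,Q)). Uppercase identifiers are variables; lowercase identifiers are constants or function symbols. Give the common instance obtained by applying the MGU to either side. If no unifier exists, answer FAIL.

h(app(app(tup(n,3,0),app(n,3)),h(0,0,7)),times(nil,n),times(app(tup(n,3,0),app(n,3)),h(0,0,7)))

Decompose h/3: app(X,Q) ≐ app(W,N),  times(B,n) ≐ times(nil,n),  times(app(tup(n,3,0),app(n,3)),h(0,0,7)) ≐ times(W,Q).
Decompose app/2: X ≐ W,  Q ≐ N.
Bind X := W; no other remaining equation mentions X.
Bind Q := N; substituting into the one remaining equation that mentions Q gives: times(app(tup(n,3,0),app(n,3)),h(0,0,7)) ≐ times(W,N).
Decompose times/2: B ≐ nil,  n ≐ n.
Bind B := nil; no other remaining equation mentions B.
Delete trivial equation n ≐ n.
Decompose times/2: app(tup(n,3,0),app(n,3)) ≐ W,  h(0,0,7) ≐ N.
Bind W := app(tup(n,3,0),app(n,3)); no other remaining equation mentions W. Substituting into the earlier binding gives X := app(tup(n,3,0),app(n,3)).
Bind N := h(0,0,7). Substituting into the earlier binding gives Q := h(0,0,7).
Applying the MGU to either side gives h(app(app(tup(n,3,0),app(n,3)),h(0,0,7)),times(nil,n),times(app(tup(n,3,0),app(n,3)),h(0,0,7))).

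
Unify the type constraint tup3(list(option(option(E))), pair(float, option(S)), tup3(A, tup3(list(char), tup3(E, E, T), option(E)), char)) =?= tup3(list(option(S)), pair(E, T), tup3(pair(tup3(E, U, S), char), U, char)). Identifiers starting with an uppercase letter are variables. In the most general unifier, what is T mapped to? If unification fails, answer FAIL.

Decompose tup3/3: list(option(option(E))) =?= list(option(S)),  pair(float, option(S)) =?= pair(E, T),  tup3(A, tup3(list(char), tup3(E, E, T), option(E)), char) =?= tup3(pair(tup3(E, U, S), char), U, char).
Decompose list/1: option(option(E)) =?= option(S).
Decompose option/1: option(E) =?= S.
Bind S := option(E); substituting into the remaining equations gives: pair(float, option(option(E))) =?= pair(E, T),  tup3(A, tup3(list(char), tup3(E, E, T), option(E)), char) =?= tup3(pair(tup3(E, U, option(E)), char), U, char).
Decompose pair/2: float =?= E,  option(option(E)) =?= T.
Bind E := float; substituting into the remaining equations gives: option(option(float)) =?= T,  tup3(A, tup3(list(char), tup3(float, float, T), option(float)), char) =?= tup3(pair(tup3(float, U, option(float)), char), U, char). Substituting into the earlier binding gives S := option(float).
Bind T := option(option(float)); substituting into the remaining equation gives: tup3(A, tup3(list(char), tup3(float, float, option(option(float))), option(float)), char) =?= tup3(pair(tup3(float, U, option(float)), char), U, char).
Decompose tup3/3: A =?= pair(tup3(float, U, option(float)), char),  tup3(list(char), tup3(float, float, option(option(float))), option(float)) =?= U,  char =?= char.
Bind A := pair(tup3(float, U, option(float)), char); no other remaining equation mentions A.
Bind U := tup3(list(char), tup3(float, float, option(option(float))), option(float)); no other remaining equation mentions U. Substituting into the earlier binding gives A := pair(tup3(float, tup3(list(char), tup3(float, float, option(option(float))), option(float)), option(float)), char).
Delete trivial equation char =?= char.
MGU = { S -> option(float), E -> float, T -> option(option(float)), A -> pair(tup3(float, tup3(list(char), tup3(float, float, option(option(float))), option(float)), option(float)), char), U -> tup3(list(char), tup3(float, float, option(option(float))), option(float)) }, so T -> option(option(float)).

option(option(float))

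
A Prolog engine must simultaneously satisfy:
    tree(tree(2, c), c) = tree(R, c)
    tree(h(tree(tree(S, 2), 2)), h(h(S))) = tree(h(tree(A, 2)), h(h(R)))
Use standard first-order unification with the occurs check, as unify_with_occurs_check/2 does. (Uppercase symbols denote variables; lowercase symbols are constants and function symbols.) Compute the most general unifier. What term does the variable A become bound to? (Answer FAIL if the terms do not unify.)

tree(tree(2, c), 2)

Decompose tree/2: tree(2, c) = R,  c = c.
Bind R := tree(2, c); substituting into the one remaining equation that mentions R gives: tree(h(tree(tree(S, 2), 2)), h(h(S))) = tree(h(tree(A, 2)), h(h(tree(2, c)))).
Delete trivial equation c = c.
Decompose tree/2: h(tree(tree(S, 2), 2)) = h(tree(A, 2)),  h(h(S)) = h(h(tree(2, c))).
Decompose h/1: tree(tree(S, 2), 2) = tree(A, 2).
Decompose tree/2: tree(S, 2) = A,  2 = 2.
Bind A := tree(S, 2); no other remaining equation mentions A.
Delete trivial equation 2 = 2.
Decompose h/1: h(S) = h(tree(2, c)).
Decompose h/1: S = tree(2, c).
Bind S := tree(2, c). Substituting into the earlier binding gives A := tree(tree(2, c), 2).
MGU = { R = tree(2, c), A = tree(tree(2, c), 2), S = tree(2, c) }, so A = tree(tree(2, c), 2).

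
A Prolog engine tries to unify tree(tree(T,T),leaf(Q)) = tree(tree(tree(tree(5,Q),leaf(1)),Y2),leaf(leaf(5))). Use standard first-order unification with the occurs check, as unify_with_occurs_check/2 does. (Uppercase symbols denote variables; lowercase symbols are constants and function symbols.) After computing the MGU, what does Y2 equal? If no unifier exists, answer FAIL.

Decompose tree/2: tree(T,T) = tree(tree(tree(5,Q),leaf(1)),Y2),  leaf(Q) = leaf(leaf(5)).
Decompose tree/2: T = tree(tree(5,Q),leaf(1)),  T = Y2.
Bind T := tree(tree(5,Q),leaf(1)); substituting into the one remaining equation that mentions T gives: tree(tree(5,Q),leaf(1)) = Y2.
Bind Y2 := tree(tree(5,Q),leaf(1)); no other remaining equation mentions Y2.
Decompose leaf/1: Q = leaf(5).
Bind Q := leaf(5). Substituting into the earlier bindings gives T := tree(tree(5,leaf(5)),leaf(1)), Y2 := tree(tree(5,leaf(5)),leaf(1)).
MGU = { T ↦ tree(tree(5,leaf(5)),leaf(1)), Y2 ↦ tree(tree(5,leaf(5)),leaf(1)), Q ↦ leaf(5) }, so Y2 ↦ tree(tree(5,leaf(5)),leaf(1)).

tree(tree(5,leaf(5)),leaf(1))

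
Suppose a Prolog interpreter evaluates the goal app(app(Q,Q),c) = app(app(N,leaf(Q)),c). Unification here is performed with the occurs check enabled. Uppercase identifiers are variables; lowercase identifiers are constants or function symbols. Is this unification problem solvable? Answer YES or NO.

Decompose app/2: app(Q,Q) = app(N,leaf(Q)),  c = c.
Decompose app/2: Q = N,  Q = leaf(Q).
Bind Q := N; substituting into the one remaining equation that mentions Q gives: N = leaf(N).
Occurs check fails: N occurs in leaf(N); the equation N = leaf(N) has no finite solution.

NO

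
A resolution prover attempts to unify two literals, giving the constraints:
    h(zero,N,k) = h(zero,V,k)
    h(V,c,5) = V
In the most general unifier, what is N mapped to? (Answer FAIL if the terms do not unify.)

FAIL

Decompose h/3: zero = zero,  N = V,  k = k.
Delete trivial equation zero = zero.
Bind N := V; no other remaining equation mentions N.
Delete trivial equation k = k.
Occurs check fails: V occurs in h(V,c,5); the equation V = h(V,c,5) has no finite solution.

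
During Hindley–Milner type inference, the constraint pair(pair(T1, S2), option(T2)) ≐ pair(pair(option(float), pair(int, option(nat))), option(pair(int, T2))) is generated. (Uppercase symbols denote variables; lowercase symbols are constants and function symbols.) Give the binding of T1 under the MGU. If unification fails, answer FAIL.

Decompose pair/2: pair(T1, S2) ≐ pair(option(float), pair(int, option(nat))),  option(T2) ≐ option(pair(int, T2)).
Decompose pair/2: T1 ≐ option(float),  S2 ≐ pair(int, option(nat)).
Bind T1 := option(float); no other remaining equation mentions T1.
Bind S2 := pair(int, option(nat)); no other remaining equation mentions S2.
Decompose option/1: T2 ≐ pair(int, T2).
Occurs check fails: T2 occurs in pair(int, T2); the equation T2 ≐ pair(int, T2) has no finite solution.

FAIL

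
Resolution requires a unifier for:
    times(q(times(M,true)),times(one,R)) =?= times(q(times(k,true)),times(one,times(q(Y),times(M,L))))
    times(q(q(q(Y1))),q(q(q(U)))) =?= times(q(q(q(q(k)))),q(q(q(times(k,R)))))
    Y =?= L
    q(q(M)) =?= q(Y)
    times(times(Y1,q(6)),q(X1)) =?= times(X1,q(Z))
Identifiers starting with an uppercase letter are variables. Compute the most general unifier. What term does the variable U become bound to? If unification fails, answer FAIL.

Decompose times/2: q(times(M,true)) =?= q(times(k,true)),  times(one,R) =?= times(one,times(q(Y),times(M,L))).
Decompose q/1: times(M,true) =?= times(k,true).
Decompose times/2: M =?= k,  true =?= true.
Bind M := k; substituting into the 2 remaining equations that mention M gives: times(one,R) =?= times(one,times(q(Y),times(k,L))),  q(q(k)) =?= q(Y).
Delete trivial equation true =?= true.
Decompose times/2: one =?= one,  R =?= times(q(Y),times(k,L)).
Delete trivial equation one =?= one.
Bind R := times(q(Y),times(k,L)); substituting into the one remaining equation that mentions R gives: times(q(q(q(Y1))),q(q(q(U)))) =?= times(q(q(q(q(k)))),q(q(q(times(k,times(q(Y),times(k,L))))))).
Decompose times/2: q(q(q(Y1))) =?= q(q(q(q(k)))),  q(q(q(U))) =?= q(q(q(times(k,times(q(Y),times(k,L)))))).
Decompose q/1: q(q(Y1)) =?= q(q(q(k))).
Decompose q/1: q(Y1) =?= q(q(k)).
Decompose q/1: Y1 =?= q(k).
Bind Y1 := q(k); substituting into the one remaining equation that mentions Y1 gives: times(times(q(k),q(6)),q(X1)) =?= times(X1,q(Z)).
Decompose q/1: q(q(U)) =?= q(q(times(k,times(q(Y),times(k,L))))).
Decompose q/1: q(U) =?= q(times(k,times(q(Y),times(k,L)))).
Decompose q/1: U =?= times(k,times(q(Y),times(k,L))).
Bind U := times(k,times(q(Y),times(k,L))); no other remaining equation mentions U.
Bind Y := L; substituting into the one remaining equation that mentions Y gives: q(q(k)) =?= q(L). Substituting into the earlier bindings gives R := times(q(L),times(k,L)), U := times(k,times(q(L),times(k,L))).
Decompose q/1: q(k) =?= L.
Bind L := q(k); no other remaining equation mentions L. Substituting into the earlier bindings gives R := times(q(q(k)),times(k,q(k))), U := times(k,times(q(q(k)),times(k,q(k)))), Y := q(k).
Decompose times/2: times(q(k),q(6)) =?= X1,  q(X1) =?= q(Z).
Bind X1 := times(q(k),q(6)); substituting into the remaining equation gives: q(times(q(k),q(6))) =?= q(Z).
Decompose q/1: times(q(k),q(6)) =?= Z.
Bind Z := times(q(k),q(6)).
MGU = { M := k, R := times(q(q(k)),times(k,q(k))), Y1 := q(k), U := times(k,times(q(q(k)),times(k,q(k)))), Y := q(k), L := q(k), X1 := times(q(k),q(6)), Z := times(q(k),q(6)) }, so U := times(k,times(q(q(k)),times(k,q(k)))).

times(k,times(q(q(k)),times(k,q(k))))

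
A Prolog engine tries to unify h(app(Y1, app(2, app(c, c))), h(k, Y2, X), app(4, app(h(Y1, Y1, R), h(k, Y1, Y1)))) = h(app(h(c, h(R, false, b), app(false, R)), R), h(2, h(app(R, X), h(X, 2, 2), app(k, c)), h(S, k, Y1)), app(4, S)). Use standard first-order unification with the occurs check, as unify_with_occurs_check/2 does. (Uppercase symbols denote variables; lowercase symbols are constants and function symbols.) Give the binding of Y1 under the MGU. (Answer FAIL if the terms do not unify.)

Decompose h/3: app(Y1, app(2, app(c, c))) = app(h(c, h(R, false, b), app(false, R)), R),  h(k, Y2, X) = h(2, h(app(R, X), h(X, 2, 2), app(k, c)), h(S, k, Y1)),  app(4, app(h(Y1, Y1, R), h(k, Y1, Y1))) = app(4, S).
Decompose app/2: Y1 = h(c, h(R, false, b), app(false, R)),  app(2, app(c, c)) = R.
Bind Y1 := h(c, h(R, false, b), app(false, R)); substituting into the 2 remaining equations that mention Y1 gives: h(k, Y2, X) = h(2, h(app(R, X), h(X, 2, 2), app(k, c)), h(S, k, h(c, h(R, false, b), app(false, R)))),  app(4, app(h(h(c, h(R, false, b), app(false, R)), h(c, h(R, false, b), app(false, R)), R), h(k, h(c, h(R, false, b), app(false, R)), h(c, h(R, false, b), app(false, R))))) = app(4, S).
Bind R := app(2, app(c, c)); substituting into the remaining equations gives: h(k, Y2, X) = h(2, h(app(app(2, app(c, c)), X), h(X, 2, 2), app(k, c)), h(S, k, h(c, h(app(2, app(c, c)), false, b), app(false, app(2, app(c, c)))))),  app(4, app(h(h(c, h(app(2, app(c, c)), false, b), app(false, app(2, app(c, c)))), h(c, h(app(2, app(c, c)), false, b), app(false, app(2, app(c, c)))), app(2, app(c, c))), h(k, h(c, h(app(2, app(c, c)), false, b), app(false, app(2, app(c, c)))), h(c, h(app(2, app(c, c)), false, b), app(false, app(2, app(c, c))))))) = app(4, S). Substituting into the earlier binding gives Y1 := h(c, h(app(2, app(c, c)), false, b), app(false, app(2, app(c, c)))).
Decompose h/3: k = 2,  Y2 = h(app(app(2, app(c, c)), X), h(X, 2, 2), app(k, c)),  X = h(S, k, h(c, h(app(2, app(c, c)), false, b), app(false, app(2, app(c, c))))).
Clash: constants k and 2 differ; no unifier exists.

FAIL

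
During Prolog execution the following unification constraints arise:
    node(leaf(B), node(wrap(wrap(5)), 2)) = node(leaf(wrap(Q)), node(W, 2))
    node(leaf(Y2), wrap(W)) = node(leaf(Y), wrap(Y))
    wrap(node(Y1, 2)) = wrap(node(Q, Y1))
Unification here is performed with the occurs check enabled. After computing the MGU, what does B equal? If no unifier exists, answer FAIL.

wrap(2)

Decompose node/2: leaf(B) = leaf(wrap(Q)),  node(wrap(wrap(5)), 2) = node(W, 2).
Decompose leaf/1: B = wrap(Q).
Bind B := wrap(Q); no other remaining equation mentions B.
Decompose node/2: wrap(wrap(5)) = W,  2 = 2.
Bind W := wrap(wrap(5)); substituting into the one remaining equation that mentions W gives: node(leaf(Y2), wrap(wrap(wrap(5)))) = node(leaf(Y), wrap(Y)).
Delete trivial equation 2 = 2.
Decompose node/2: leaf(Y2) = leaf(Y),  wrap(wrap(wrap(5))) = wrap(Y).
Decompose leaf/1: Y2 = Y.
Bind Y2 := Y; no other remaining equation mentions Y2.
Decompose wrap/1: wrap(wrap(5)) = Y.
Bind Y := wrap(wrap(5)); no other remaining equation mentions Y. Substituting into the earlier binding gives Y2 := wrap(wrap(5)).
Decompose wrap/1: node(Y1, 2) = node(Q, Y1).
Decompose node/2: Y1 = Q,  2 = Y1.
Bind Y1 := Q; substituting into the remaining equation gives: 2 = Q.
Bind Q := 2. Substituting into the earlier bindings gives B := wrap(2), Y1 := 2.
MGU = { B = wrap(2), W = wrap(wrap(5)), Y2 = wrap(wrap(5)), Y = wrap(wrap(5)), Y1 = 2, Q = 2 }, so B = wrap(2).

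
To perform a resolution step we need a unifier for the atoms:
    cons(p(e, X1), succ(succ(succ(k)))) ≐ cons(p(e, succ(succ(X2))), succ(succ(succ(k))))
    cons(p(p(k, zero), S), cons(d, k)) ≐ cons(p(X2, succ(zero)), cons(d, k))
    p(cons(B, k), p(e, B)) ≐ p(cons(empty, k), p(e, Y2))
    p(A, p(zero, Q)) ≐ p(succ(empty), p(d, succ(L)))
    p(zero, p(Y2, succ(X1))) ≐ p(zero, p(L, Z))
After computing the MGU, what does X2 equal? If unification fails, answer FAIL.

FAIL

Decompose cons/2: p(e, X1) ≐ p(e, succ(succ(X2))),  succ(succ(succ(k))) ≐ succ(succ(succ(k))).
Decompose p/2: e ≐ e,  X1 ≐ succ(succ(X2)).
Delete trivial equation e ≐ e.
Bind X1 := succ(succ(X2)); substituting into the one remaining equation that mentions X1 gives: p(zero, p(Y2, succ(succ(succ(X2))))) ≐ p(zero, p(L, Z)).
Delete trivial equation succ(succ(succ(k))) ≐ succ(succ(succ(k))).
Decompose cons/2: p(p(k, zero), S) ≐ p(X2, succ(zero)),  cons(d, k) ≐ cons(d, k).
Decompose p/2: p(k, zero) ≐ X2,  S ≐ succ(zero).
Bind X2 := p(k, zero); substituting into the one remaining equation that mentions X2 gives: p(zero, p(Y2, succ(succ(succ(p(k, zero)))))) ≐ p(zero, p(L, Z)). Substituting into the earlier binding gives X1 := succ(succ(p(k, zero))).
Bind S := succ(zero); no other remaining equation mentions S.
Delete trivial equation cons(d, k) ≐ cons(d, k).
Decompose p/2: cons(B, k) ≐ cons(empty, k),  p(e, B) ≐ p(e, Y2).
Decompose cons/2: B ≐ empty,  k ≐ k.
Bind B := empty; substituting into the one remaining equation that mentions B gives: p(e, empty) ≐ p(e, Y2).
Delete trivial equation k ≐ k.
Decompose p/2: e ≐ e,  empty ≐ Y2.
Delete trivial equation e ≐ e.
Bind Y2 := empty; substituting into the one remaining equation that mentions Y2 gives: p(zero, p(empty, succ(succ(succ(p(k, zero)))))) ≐ p(zero, p(L, Z)).
Decompose p/2: A ≐ succ(empty),  p(zero, Q) ≐ p(d, succ(L)).
Bind A := succ(empty); no other remaining equation mentions A.
Decompose p/2: zero ≐ d,  Q ≐ succ(L).
Clash: constants zero and d differ; no unifier exists.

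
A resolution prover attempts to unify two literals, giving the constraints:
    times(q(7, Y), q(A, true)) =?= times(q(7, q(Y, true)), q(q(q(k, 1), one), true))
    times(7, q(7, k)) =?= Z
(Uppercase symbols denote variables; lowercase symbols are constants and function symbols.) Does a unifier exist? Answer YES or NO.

Decompose times/2: q(7, Y) =?= q(7, q(Y, true)),  q(A, true) =?= q(q(q(k, 1), one), true).
Decompose q/2: 7 =?= 7,  Y =?= q(Y, true).
Delete trivial equation 7 =?= 7.
Occurs check fails: Y occurs in q(Y, true); the equation Y =?= q(Y, true) has no finite solution.

NO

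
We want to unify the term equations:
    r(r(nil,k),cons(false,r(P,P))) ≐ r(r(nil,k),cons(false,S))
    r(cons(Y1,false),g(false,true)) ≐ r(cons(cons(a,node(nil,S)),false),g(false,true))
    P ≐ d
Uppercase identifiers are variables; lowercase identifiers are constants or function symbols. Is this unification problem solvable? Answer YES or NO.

Decompose r/2: r(nil,k) ≐ r(nil,k),  cons(false,r(P,P)) ≐ cons(false,S).
Delete trivial equation r(nil,k) ≐ r(nil,k).
Decompose cons/2: false ≐ false,  r(P,P) ≐ S.
Delete trivial equation false ≐ false.
Bind S := r(P,P); substituting into the one remaining equation that mentions S gives: r(cons(Y1,false),g(false,true)) ≐ r(cons(cons(a,node(nil,r(P,P))),false),g(false,true)).
Decompose r/2: cons(Y1,false) ≐ cons(cons(a,node(nil,r(P,P))),false),  g(false,true) ≐ g(false,true).
Decompose cons/2: Y1 ≐ cons(a,node(nil,r(P,P))),  false ≐ false.
Bind Y1 := cons(a,node(nil,r(P,P))); no other remaining equation mentions Y1.
Delete trivial equation false ≐ false.
Delete trivial equation g(false,true) ≐ g(false,true).
Bind P := d. Substituting into the earlier bindings gives S := r(d,d), Y1 := cons(a,node(nil,r(d,d))).
No equations remain and no clash or occurs-check failure arose, so a unifier exists.

YES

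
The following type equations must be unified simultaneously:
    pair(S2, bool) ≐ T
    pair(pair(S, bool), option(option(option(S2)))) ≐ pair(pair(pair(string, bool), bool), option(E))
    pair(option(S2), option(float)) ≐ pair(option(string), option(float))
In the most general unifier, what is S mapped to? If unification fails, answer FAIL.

pair(string, bool)

Bind T := pair(S2, bool); no other remaining equation mentions T.
Decompose pair/2: pair(S, bool) ≐ pair(pair(string, bool), bool),  option(option(option(S2))) ≐ option(E).
Decompose pair/2: S ≐ pair(string, bool),  bool ≐ bool.
Bind S := pair(string, bool); no other remaining equation mentions S.
Delete trivial equation bool ≐ bool.
Decompose option/1: option(option(S2)) ≐ E.
Bind E := option(option(S2)); no other remaining equation mentions E.
Decompose pair/2: option(S2) ≐ option(string),  option(float) ≐ option(float).
Decompose option/1: S2 ≐ string.
Bind S2 := string; no other remaining equation mentions S2. Substituting into the earlier bindings gives T := pair(string, bool), E := option(option(string)).
Delete trivial equation option(float) ≐ option(float).
MGU = { T ↦ pair(string, bool), S ↦ pair(string, bool), E ↦ option(option(string)), S2 ↦ string }, so S ↦ pair(string, bool).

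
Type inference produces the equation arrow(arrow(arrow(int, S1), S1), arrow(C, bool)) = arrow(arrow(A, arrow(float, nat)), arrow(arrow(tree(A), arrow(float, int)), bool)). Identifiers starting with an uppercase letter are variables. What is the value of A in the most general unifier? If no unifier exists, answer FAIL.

Decompose arrow/2: arrow(arrow(int, S1), S1) = arrow(A, arrow(float, nat)),  arrow(C, bool) = arrow(arrow(tree(A), arrow(float, int)), bool).
Decompose arrow/2: arrow(int, S1) = A,  S1 = arrow(float, nat).
Bind A := arrow(int, S1); substituting into the one remaining equation that mentions A gives: arrow(C, bool) = arrow(arrow(tree(arrow(int, S1)), arrow(float, int)), bool).
Bind S1 := arrow(float, nat); substituting into the remaining equation gives: arrow(C, bool) = arrow(arrow(tree(arrow(int, arrow(float, nat))), arrow(float, int)), bool). Substituting into the earlier binding gives A := arrow(int, arrow(float, nat)).
Decompose arrow/2: C = arrow(tree(arrow(int, arrow(float, nat))), arrow(float, int)),  bool = bool.
Bind C := arrow(tree(arrow(int, arrow(float, nat))), arrow(float, int)); no other remaining equation mentions C.
Delete trivial equation bool = bool.
MGU = { A -> arrow(int, arrow(float, nat)), S1 -> arrow(float, nat), C -> arrow(tree(arrow(int, arrow(float, nat))), arrow(float, int)) }, so A -> arrow(int, arrow(float, nat)).

arrow(int, arrow(float, nat))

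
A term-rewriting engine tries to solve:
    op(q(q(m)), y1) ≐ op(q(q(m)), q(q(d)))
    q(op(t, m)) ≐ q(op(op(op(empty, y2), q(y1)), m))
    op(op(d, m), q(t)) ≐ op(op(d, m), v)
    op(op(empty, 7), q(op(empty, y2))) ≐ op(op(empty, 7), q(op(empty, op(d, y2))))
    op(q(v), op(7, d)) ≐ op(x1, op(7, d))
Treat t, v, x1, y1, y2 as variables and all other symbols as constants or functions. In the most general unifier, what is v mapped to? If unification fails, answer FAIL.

FAIL

Decompose op/2: q(q(m)) ≐ q(q(m)),  y1 ≐ q(q(d)).
Delete trivial equation q(q(m)) ≐ q(q(m)).
Bind y1 := q(q(d)); substituting into the one remaining equation that mentions y1 gives: q(op(t, m)) ≐ q(op(op(op(empty, y2), q(q(q(d)))), m)).
Decompose q/1: op(t, m) ≐ op(op(op(empty, y2), q(q(q(d)))), m).
Decompose op/2: t ≐ op(op(empty, y2), q(q(q(d)))),  m ≐ m.
Bind t := op(op(empty, y2), q(q(q(d)))); substituting into the one remaining equation that mentions t gives: op(op(d, m), q(op(op(empty, y2), q(q(q(d)))))) ≐ op(op(d, m), v).
Delete trivial equation m ≐ m.
Decompose op/2: op(d, m) ≐ op(d, m),  q(op(op(empty, y2), q(q(q(d))))) ≐ v.
Delete trivial equation op(d, m) ≐ op(d, m).
Bind v := q(op(op(empty, y2), q(q(q(d))))); substituting into the one remaining equation that mentions v gives: op(q(q(op(op(empty, y2), q(q(q(d)))))), op(7, d)) ≐ op(x1, op(7, d)).
Decompose op/2: op(empty, 7) ≐ op(empty, 7),  q(op(empty, y2)) ≐ q(op(empty, op(d, y2))).
Delete trivial equation op(empty, 7) ≐ op(empty, 7).
Decompose q/1: op(empty, y2) ≐ op(empty, op(d, y2)).
Decompose op/2: empty ≐ empty,  y2 ≐ op(d, y2).
Delete trivial equation empty ≐ empty.
Occurs check fails: y2 occurs in op(d, y2); the equation y2 ≐ op(d, y2) has no finite solution.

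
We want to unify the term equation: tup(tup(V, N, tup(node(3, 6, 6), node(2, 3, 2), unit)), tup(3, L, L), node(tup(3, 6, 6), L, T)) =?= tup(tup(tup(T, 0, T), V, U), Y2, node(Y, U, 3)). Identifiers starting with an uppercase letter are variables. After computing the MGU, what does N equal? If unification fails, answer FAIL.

Decompose tup/3: tup(V, N, tup(node(3, 6, 6), node(2, 3, 2), unit)) =?= tup(tup(T, 0, T), V, U),  tup(3, L, L) =?= Y2,  node(tup(3, 6, 6), L, T) =?= node(Y, U, 3).
Decompose tup/3: V =?= tup(T, 0, T),  N =?= V,  tup(node(3, 6, 6), node(2, 3, 2), unit) =?= U.
Bind V := tup(T, 0, T); substituting into the one remaining equation that mentions V gives: N =?= tup(T, 0, T).
Bind N := tup(T, 0, T); no other remaining equation mentions N.
Bind U := tup(node(3, 6, 6), node(2, 3, 2), unit); substituting into the one remaining equation that mentions U gives: node(tup(3, 6, 6), L, T) =?= node(Y, tup(node(3, 6, 6), node(2, 3, 2), unit), 3).
Bind Y2 := tup(3, L, L); no other remaining equation mentions Y2.
Decompose node/3: tup(3, 6, 6) =?= Y,  L =?= tup(node(3, 6, 6), node(2, 3, 2), unit),  T =?= 3.
Bind Y := tup(3, 6, 6); no other remaining equation mentions Y.
Bind L := tup(node(3, 6, 6), node(2, 3, 2), unit); no other remaining equation mentions L. Substituting into the earlier binding gives Y2 := tup(3, tup(node(3, 6, 6), node(2, 3, 2), unit), tup(node(3, 6, 6), node(2, 3, 2), unit)).
Bind T := 3. Substituting into the earlier bindings gives V := tup(3, 0, 3), N := tup(3, 0, 3).
MGU = { V -> tup(3, 0, 3), N -> tup(3, 0, 3), U -> tup(node(3, 6, 6), node(2, 3, 2), unit), Y2 -> tup(3, tup(node(3, 6, 6), node(2, 3, 2), unit), tup(node(3, 6, 6), node(2, 3, 2), unit)), Y -> tup(3, 6, 6), L -> tup(node(3, 6, 6), node(2, 3, 2), unit), T -> 3 }, so N -> tup(3, 0, 3).

tup(3, 0, 3)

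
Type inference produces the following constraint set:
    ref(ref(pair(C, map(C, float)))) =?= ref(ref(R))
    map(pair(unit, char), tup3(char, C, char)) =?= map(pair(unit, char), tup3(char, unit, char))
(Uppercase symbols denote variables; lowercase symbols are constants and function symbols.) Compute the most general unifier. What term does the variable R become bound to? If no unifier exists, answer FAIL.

pair(unit, map(unit, float))

Decompose ref/1: ref(pair(C, map(C, float))) =?= ref(R).
Decompose ref/1: pair(C, map(C, float)) =?= R.
Bind R := pair(C, map(C, float)); no other remaining equation mentions R.
Decompose map/2: pair(unit, char) =?= pair(unit, char),  tup3(char, C, char) =?= tup3(char, unit, char).
Delete trivial equation pair(unit, char) =?= pair(unit, char).
Decompose tup3/3: char =?= char,  C =?= unit,  char =?= char.
Delete trivial equation char =?= char.
Bind C := unit; no other remaining equation mentions C. Substituting into the earlier binding gives R := pair(unit, map(unit, float)).
Delete trivial equation char =?= char.
MGU = { R ↦ pair(unit, map(unit, float)), C ↦ unit }, so R ↦ pair(unit, map(unit, float)).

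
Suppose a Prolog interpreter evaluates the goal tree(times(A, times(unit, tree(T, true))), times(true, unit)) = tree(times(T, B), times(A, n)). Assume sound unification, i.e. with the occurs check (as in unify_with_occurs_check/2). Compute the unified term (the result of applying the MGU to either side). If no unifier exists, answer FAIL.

Decompose tree/2: times(A, times(unit, tree(T, true))) = times(T, B),  times(true, unit) = times(A, n).
Decompose times/2: A = T,  times(unit, tree(T, true)) = B.
Bind A := T; substituting into the one remaining equation that mentions A gives: times(true, unit) = times(T, n).
Bind B := times(unit, tree(T, true)); no other remaining equation mentions B.
Decompose times/2: true = T,  unit = n.
Bind T := true; no other remaining equation mentions T. Substituting into the earlier bindings gives A := true, B := times(unit, tree(true, true)).
Clash: constants unit and n differ; no unifier exists.

FAIL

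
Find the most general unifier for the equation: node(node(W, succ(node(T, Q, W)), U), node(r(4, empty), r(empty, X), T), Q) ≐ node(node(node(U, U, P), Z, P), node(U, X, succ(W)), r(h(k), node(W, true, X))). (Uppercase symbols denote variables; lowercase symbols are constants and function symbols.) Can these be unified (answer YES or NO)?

NO

Decompose node/3: node(W, succ(node(T, Q, W)), U) ≐ node(node(U, U, P), Z, P),  node(r(4, empty), r(empty, X), T) ≐ node(U, X, succ(W)),  Q ≐ r(h(k), node(W, true, X)).
Decompose node/3: W ≐ node(U, U, P),  succ(node(T, Q, W)) ≐ Z,  U ≐ P.
Bind W := node(U, U, P); substituting into the 3 remaining equations that mention W gives: succ(node(T, Q, node(U, U, P))) ≐ Z,  node(r(4, empty), r(empty, X), T) ≐ node(U, X, succ(node(U, U, P))),  Q ≐ r(h(k), node(node(U, U, P), true, X)).
Bind Z := succ(node(T, Q, node(U, U, P))); no other remaining equation mentions Z.
Bind U := P; substituting into the remaining equations gives: node(r(4, empty), r(empty, X), T) ≐ node(P, X, succ(node(P, P, P))),  Q ≐ r(h(k), node(node(P, P, P), true, X)). Substituting into the earlier bindings gives W := node(P, P, P), Z := succ(node(T, Q, node(P, P, P))).
Decompose node/3: r(4, empty) ≐ P,  r(empty, X) ≐ X,  T ≐ succ(node(P, P, P)).
Bind P := r(4, empty); substituting into the 2 remaining equations that mention P gives: T ≐ succ(node(r(4, empty), r(4, empty), r(4, empty))),  Q ≐ r(h(k), node(node(r(4, empty), r(4, empty), r(4, empty)), true, X)). Substituting into the earlier bindings gives W := node(r(4, empty), r(4, empty), r(4, empty)), Z := succ(node(T, Q, node(r(4, empty), r(4, empty), r(4, empty)))), U := r(4, empty).
Occurs check fails: X occurs in r(empty, X); the equation X ≐ r(empty, X) has no finite solution.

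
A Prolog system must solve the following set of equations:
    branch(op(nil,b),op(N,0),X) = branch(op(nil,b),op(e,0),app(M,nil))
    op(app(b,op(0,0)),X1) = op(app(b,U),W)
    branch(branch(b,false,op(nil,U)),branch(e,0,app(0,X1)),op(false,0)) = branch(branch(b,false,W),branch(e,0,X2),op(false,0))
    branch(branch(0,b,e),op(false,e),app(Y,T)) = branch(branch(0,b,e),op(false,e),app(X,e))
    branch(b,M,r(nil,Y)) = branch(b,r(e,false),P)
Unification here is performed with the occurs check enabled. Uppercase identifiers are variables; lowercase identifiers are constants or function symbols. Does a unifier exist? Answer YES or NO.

Decompose branch/3: op(nil,b) = op(nil,b),  op(N,0) = op(e,0),  X = app(M,nil).
Delete trivial equation op(nil,b) = op(nil,b).
Decompose op/2: N = e,  0 = 0.
Bind N := e; no other remaining equation mentions N.
Delete trivial equation 0 = 0.
Bind X := app(M,nil); substituting into the one remaining equation that mentions X gives: branch(branch(0,b,e),op(false,e),app(Y,T)) = branch(branch(0,b,e),op(false,e),app(app(M,nil),e)).
Decompose op/2: app(b,op(0,0)) = app(b,U),  X1 = W.
Decompose app/2: b = b,  op(0,0) = U.
Delete trivial equation b = b.
Bind U := op(0,0); substituting into the one remaining equation that mentions U gives: branch(branch(b,false,op(nil,op(0,0))),branch(e,0,app(0,X1)),op(false,0)) = branch(branch(b,false,W),branch(e,0,X2),op(false,0)).
Bind X1 := W; substituting into the one remaining equation that mentions X1 gives: branch(branch(b,false,op(nil,op(0,0))),branch(e,0,app(0,W)),op(false,0)) = branch(branch(b,false,W),branch(e,0,X2),op(false,0)).
Decompose branch/3: branch(b,false,op(nil,op(0,0))) = branch(b,false,W),  branch(e,0,app(0,W)) = branch(e,0,X2),  op(false,0) = op(false,0).
Decompose branch/3: b = b,  false = false,  op(nil,op(0,0)) = W.
Delete trivial equation b = b.
Delete trivial equation false = false.
Bind W := op(nil,op(0,0)); substituting into the one remaining equation that mentions W gives: branch(e,0,app(0,op(nil,op(0,0)))) = branch(e,0,X2). Substituting into the earlier binding gives X1 := op(nil,op(0,0)).
Decompose branch/3: e = e,  0 = 0,  app(0,op(nil,op(0,0))) = X2.
Delete trivial equation e = e.
Delete trivial equation 0 = 0.
Bind X2 := app(0,op(nil,op(0,0))); no other remaining equation mentions X2.
Delete trivial equation op(false,0) = op(false,0).
Decompose branch/3: branch(0,b,e) = branch(0,b,e),  op(false,e) = op(false,e),  app(Y,T) = app(app(M,nil),e).
Delete trivial equation branch(0,b,e) = branch(0,b,e).
Delete trivial equation op(false,e) = op(false,e).
Decompose app/2: Y = app(M,nil),  T = e.
Bind Y := app(M,nil); substituting into the one remaining equation that mentions Y gives: branch(b,M,r(nil,app(M,nil))) = branch(b,r(e,false),P).
Bind T := e; no other remaining equation mentions T.
Decompose branch/3: b = b,  M = r(e,false),  r(nil,app(M,nil)) = P.
Delete trivial equation b = b.
Bind M := r(e,false); substituting into the remaining equation gives: r(nil,app(r(e,false),nil)) = P. Substituting into the earlier bindings gives X := app(r(e,false),nil), Y := app(r(e,false),nil).
Bind P := r(nil,app(r(e,false),nil)).
No equations remain and no clash or occurs-check failure arose, so a unifier exists.

YES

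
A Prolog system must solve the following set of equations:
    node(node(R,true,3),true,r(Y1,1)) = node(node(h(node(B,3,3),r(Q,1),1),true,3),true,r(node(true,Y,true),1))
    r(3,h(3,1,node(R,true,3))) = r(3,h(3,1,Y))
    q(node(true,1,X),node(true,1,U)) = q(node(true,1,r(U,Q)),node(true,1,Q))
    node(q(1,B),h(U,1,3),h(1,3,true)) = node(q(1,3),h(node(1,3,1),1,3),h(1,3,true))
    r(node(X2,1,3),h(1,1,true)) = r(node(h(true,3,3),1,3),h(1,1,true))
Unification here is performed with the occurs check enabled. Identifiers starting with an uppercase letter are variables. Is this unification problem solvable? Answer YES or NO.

Decompose node/3: node(R,true,3) = node(h(node(B,3,3),r(Q,1),1),true,3),  true = true,  r(Y1,1) = r(node(true,Y,true),1).
Decompose node/3: R = h(node(B,3,3),r(Q,1),1),  true = true,  3 = 3.
Bind R := h(node(B,3,3),r(Q,1),1); substituting into the one remaining equation that mentions R gives: r(3,h(3,1,node(h(node(B,3,3),r(Q,1),1),true,3))) = r(3,h(3,1,Y)).
Delete trivial equation true = true.
Delete trivial equation 3 = 3.
Delete trivial equation true = true.
Decompose r/2: Y1 = node(true,Y,true),  1 = 1.
Bind Y1 := node(true,Y,true); no other remaining equation mentions Y1.
Delete trivial equation 1 = 1.
Decompose r/2: 3 = 3,  h(3,1,node(h(node(B,3,3),r(Q,1),1),true,3)) = h(3,1,Y).
Delete trivial equation 3 = 3.
Decompose h/3: 3 = 3,  1 = 1,  node(h(node(B,3,3),r(Q,1),1),true,3) = Y.
Delete trivial equation 3 = 3.
Delete trivial equation 1 = 1.
Bind Y := node(h(node(B,3,3),r(Q,1),1),true,3); no other remaining equation mentions Y. Substituting into the earlier binding gives Y1 := node(true,node(h(node(B,3,3),r(Q,1),1),true,3),true).
Decompose q/2: node(true,1,X) = node(true,1,r(U,Q)),  node(true,1,U) = node(true,1,Q).
Decompose node/3: true = true,  1 = 1,  X = r(U,Q).
Delete trivial equation true = true.
Delete trivial equation 1 = 1.
Bind X := r(U,Q); no other remaining equation mentions X.
Decompose node/3: true = true,  1 = 1,  U = Q.
Delete trivial equation true = true.
Delete trivial equation 1 = 1.
Bind U := Q; substituting into the one remaining equation that mentions U gives: node(q(1,B),h(Q,1,3),h(1,3,true)) = node(q(1,3),h(node(1,3,1),1,3),h(1,3,true)). Substituting into the earlier binding gives X := r(Q,Q).
Decompose node/3: q(1,B) = q(1,3),  h(Q,1,3) = h(node(1,3,1),1,3),  h(1,3,true) = h(1,3,true).
Decompose q/2: 1 = 1,  B = 3.
Delete trivial equation 1 = 1.
Bind B := 3; no other remaining equation mentions B. Substituting into the earlier bindings gives R := h(node(3,3,3),r(Q,1),1), Y1 := node(true,node(h(node(3,3,3),r(Q,1),1),true,3),true), Y := node(h(node(3,3,3),r(Q,1),1),true,3).
Decompose h/3: Q = node(1,3,1),  1 = 1,  3 = 3.
Bind Q := node(1,3,1); no other remaining equation mentions Q. Substituting into the earlier bindings gives R := h(node(3,3,3),r(node(1,3,1),1),1), Y1 := node(true,node(h(node(3,3,3),r(node(1,3,1),1),1),true,3),true), Y := node(h(node(3,3,3),r(node(1,3,1),1),1),true,3), X := r(node(1,3,1),node(1,3,1)), U := node(1,3,1).
Delete trivial equation 1 = 1.
Delete trivial equation 3 = 3.
Delete trivial equation h(1,3,true) = h(1,3,true).
Decompose r/2: node(X2,1,3) = node(h(true,3,3),1,3),  h(1,1,true) = h(1,1,true).
Decompose node/3: X2 = h(true,3,3),  1 = 1,  3 = 3.
Bind X2 := h(true,3,3); no other remaining equation mentions X2.
Delete trivial equation 1 = 1.
Delete trivial equation 3 = 3.
Delete trivial equation h(1,1,true) = h(1,1,true).
No equations remain and no clash or occurs-check failure arose, so a unifier exists.

YES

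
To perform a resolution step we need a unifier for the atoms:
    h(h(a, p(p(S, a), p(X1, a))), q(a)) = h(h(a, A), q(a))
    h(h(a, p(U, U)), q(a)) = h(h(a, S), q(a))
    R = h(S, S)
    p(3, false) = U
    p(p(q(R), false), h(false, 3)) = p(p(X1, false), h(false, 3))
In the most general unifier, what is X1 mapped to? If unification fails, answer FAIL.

Decompose h/2: h(a, p(p(S, a), p(X1, a))) = h(a, A),  q(a) = q(a).
Decompose h/2: a = a,  p(p(S, a), p(X1, a)) = A.
Delete trivial equation a = a.
Bind A := p(p(S, a), p(X1, a)); no other remaining equation mentions A.
Delete trivial equation q(a) = q(a).
Decompose h/2: h(a, p(U, U)) = h(a, S),  q(a) = q(a).
Decompose h/2: a = a,  p(U, U) = S.
Delete trivial equation a = a.
Bind S := p(U, U); substituting into the one remaining equation that mentions S gives: R = h(p(U, U), p(U, U)). Substituting into the earlier binding gives A := p(p(p(U, U), a), p(X1, a)).
Delete trivial equation q(a) = q(a).
Bind R := h(p(U, U), p(U, U)); substituting into the one remaining equation that mentions R gives: p(p(q(h(p(U, U), p(U, U))), false), h(false, 3)) = p(p(X1, false), h(false, 3)).
Bind U := p(3, false); substituting into the remaining equation gives: p(p(q(h(p(p(3, false), p(3, false)), p(p(3, false), p(3, false)))), false), h(false, 3)) = p(p(X1, false), h(false, 3)). Substituting into the earlier bindings gives A := p(p(p(p(3, false), p(3, false)), a), p(X1, a)), S := p(p(3, false), p(3, false)), R := h(p(p(3, false), p(3, false)), p(p(3, false), p(3, false))).
Decompose p/2: p(q(h(p(p(3, false), p(3, false)), p(p(3, false), p(3, false)))), false) = p(X1, false),  h(false, 3) = h(false, 3).
Decompose p/2: q(h(p(p(3, false), p(3, false)), p(p(3, false), p(3, false)))) = X1,  false = false.
Bind X1 := q(h(p(p(3, false), p(3, false)), p(p(3, false), p(3, false)))); no other remaining equation mentions X1. Substituting into the earlier binding gives A := p(p(p(p(3, false), p(3, false)), a), p(q(h(p(p(3, false), p(3, false)), p(p(3, false), p(3, false)))), a)).
Delete trivial equation false = false.
Delete trivial equation h(false, 3) = h(false, 3).
MGU = { A := p(p(p(p(3, false), p(3, false)), a), p(q(h(p(p(3, false), p(3, false)), p(p(3, false), p(3, false)))), a)), S := p(p(3, false), p(3, false)), R := h(p(p(3, false), p(3, false)), p(p(3, false), p(3, false))), U := p(3, false), X1 := q(h(p(p(3, false), p(3, false)), p(p(3, false), p(3, false)))) }, so X1 := q(h(p(p(3, false), p(3, false)), p(p(3, false), p(3, false)))).

q(h(p(p(3, false), p(3, false)), p(p(3, false), p(3, false))))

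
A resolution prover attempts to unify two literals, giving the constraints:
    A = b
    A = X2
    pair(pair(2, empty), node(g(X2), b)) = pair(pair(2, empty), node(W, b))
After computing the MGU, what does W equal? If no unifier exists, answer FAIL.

Bind A := b; substituting into the one remaining equation that mentions A gives: b = X2.
Bind X2 := b; substituting into the remaining equation gives: pair(pair(2, empty), node(g(b), b)) = pair(pair(2, empty), node(W, b)).
Decompose pair/2: pair(2, empty) = pair(2, empty),  node(g(b), b) = node(W, b).
Delete trivial equation pair(2, empty) = pair(2, empty).
Decompose node/2: g(b) = W,  b = b.
Bind W := g(b); no other remaining equation mentions W.
Delete trivial equation b = b.
MGU = { A -> b, X2 -> b, W -> g(b) }, so W -> g(b).

g(b)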